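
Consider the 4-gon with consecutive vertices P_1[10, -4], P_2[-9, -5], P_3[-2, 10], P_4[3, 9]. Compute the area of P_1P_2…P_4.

Apply the shoelace formula: 2A = Σ (x_i·y_{i+1} − x_{i+1}·y_i), indices taken mod 4.
Σ = (-86) + (-100) + (-48) + (-102) = -336
Area = |Σ|/2 = 168.

168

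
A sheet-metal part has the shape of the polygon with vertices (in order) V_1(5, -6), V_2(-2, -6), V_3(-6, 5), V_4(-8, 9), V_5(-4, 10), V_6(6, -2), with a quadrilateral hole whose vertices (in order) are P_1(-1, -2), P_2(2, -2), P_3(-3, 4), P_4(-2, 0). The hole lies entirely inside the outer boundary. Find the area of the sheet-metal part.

Outer boundary:
Σ = (-42) + (-46) + (-14) + (-44) + (-52) + (-26) = -224
Area = |Σ|/2 = 112.
Hole:
Apply Gauss's area formula: 2A = Σ (x_i·y_{i+1} − x_{i+1}·y_i), indices taken mod 4.
Cross-terms: 6, 2, 8, 4  ⇒  Σ = 20
Area = |Σ|/2 = 10.
Net area = 112 − 10 = 102.

102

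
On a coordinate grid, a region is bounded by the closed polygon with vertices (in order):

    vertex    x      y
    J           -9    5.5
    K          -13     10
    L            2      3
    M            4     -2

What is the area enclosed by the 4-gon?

Apply the shoelace formula: 2A = Σ (x_i·y_{i+1} − x_{i+1}·y_i), indices taken mod 4.
Cross-terms: -18.5, -59, -16, 4  ⇒  Σ = -89.5
Area = |Σ|/2 = 44.75.

44.75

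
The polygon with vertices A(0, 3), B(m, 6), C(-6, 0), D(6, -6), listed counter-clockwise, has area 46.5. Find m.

-1

Write out the shoelace sum; only the two edges meeting at B involve m:
2·Area = [(0·6 − m·3) + (m·0 − (-6)·6)] + 54
       = -3·m + 90 = 93
⇒ m = -1.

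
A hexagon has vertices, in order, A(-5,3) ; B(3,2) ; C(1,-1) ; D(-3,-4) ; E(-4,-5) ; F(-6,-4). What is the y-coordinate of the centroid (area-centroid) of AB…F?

-3/7

Apply the shoelace (surveyor's) formula. First the cross-terms c_i = x_i·y_{i+1} − x_{i+1}·y_i:
  -19, -5, -7, -1, -14, -38  ⇒  2A = -84, A = -42.
Then Σ (y_i + y_{i+1})·c_i = 108, so ȳ = 108 / (6·(-42)) = -3/7.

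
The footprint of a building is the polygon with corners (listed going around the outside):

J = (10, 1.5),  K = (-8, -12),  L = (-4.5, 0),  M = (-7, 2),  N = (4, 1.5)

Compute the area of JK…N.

Apply the shoelace (surveyor's) formula: 2A = Σ (x_i·y_{i+1} − x_{i+1}·y_i), indices taken mod 5.
Σ = (-108) + (-54) + (-9) + (-18.5) + (-9) = -198.5
Area = |Σ|/2 = 99.25.

99.25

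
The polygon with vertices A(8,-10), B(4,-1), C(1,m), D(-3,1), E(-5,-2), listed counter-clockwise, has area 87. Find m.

9

Write out the shoelace sum; only the two edges meeting at C involve m:
2·Area = [(4·m − 1·(-1)) + (1·1 − (-3)·m)] + 109
       = 7·m + 111 = 174
⇒ m = 9.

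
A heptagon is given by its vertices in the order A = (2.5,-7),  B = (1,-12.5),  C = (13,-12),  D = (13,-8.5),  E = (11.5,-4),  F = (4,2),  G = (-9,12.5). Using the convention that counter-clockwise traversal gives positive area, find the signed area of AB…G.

178.125

A→B: (2.5)(-12.5) − (1)(-7) = -24.25
B→C: (1)(-12) − (13)(-12.5) = 150.5
C→D: (13)(-8.5) − (13)(-12) = 45.5
D→E: (13)(-4) − (11.5)(-8.5) = 45.75
E→F: (11.5)(2) − (4)(-4) = 39
F→G: (4)(12.5) − (-9)(2) = 68
G→A: (-9)(-7) − (2.5)(12.5) = 31.75
Σ = 356.25
Signed area = Σ/2 = 178.125 (positive ⇒ counter-clockwise traversal).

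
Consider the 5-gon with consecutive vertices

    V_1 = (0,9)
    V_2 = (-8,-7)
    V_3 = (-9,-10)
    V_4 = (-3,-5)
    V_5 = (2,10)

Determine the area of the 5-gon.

Apply the shoelace formula: 2A = Σ (x_i·y_{i+1} − x_{i+1}·y_i), indices taken mod 5.
Σ = (72) + (17) + (15) + (-20) + (18) = 102
Area = |Σ|/2 = 51.

51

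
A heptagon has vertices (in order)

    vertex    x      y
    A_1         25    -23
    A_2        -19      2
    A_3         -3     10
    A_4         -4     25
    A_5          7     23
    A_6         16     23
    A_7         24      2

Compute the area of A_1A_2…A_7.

1101

A_1→A_2: (25)(2) − (-19)(-23) = -387
A_2→A_3: (-19)(10) − (-3)(2) = -184
A_3→A_4: (-3)(25) − (-4)(10) = -35
A_4→A_5: (-4)(23) − (7)(25) = -267
A_5→A_6: (7)(23) − (16)(23) = -207
A_6→A_7: (16)(2) − (24)(23) = -520
A_7→A_1: (24)(-23) − (25)(2) = -602
Σ = -2202
Area = |Σ|/2 = 1101.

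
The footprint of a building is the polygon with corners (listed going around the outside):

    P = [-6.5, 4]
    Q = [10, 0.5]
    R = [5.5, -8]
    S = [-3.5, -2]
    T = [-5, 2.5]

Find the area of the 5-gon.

Σ = (-43.25) + (-82.75) + (-39) + (-18.75) + (-3.75) = -187.5
Area = |Σ|/2 = 93.75.

93.75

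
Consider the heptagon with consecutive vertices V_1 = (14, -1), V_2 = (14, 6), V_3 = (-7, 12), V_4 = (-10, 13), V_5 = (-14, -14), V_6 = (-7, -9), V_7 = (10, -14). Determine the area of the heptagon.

Cross-terms: 98, 210, 29, 322, 28, 188, 186  ⇒  Σ = 1061
Area = |Σ|/2 = 530.5.

530.5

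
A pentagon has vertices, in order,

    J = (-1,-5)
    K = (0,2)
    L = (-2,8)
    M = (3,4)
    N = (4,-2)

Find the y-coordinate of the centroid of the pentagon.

Apply the surveyor's formula. First the cross-terms c_i = x_i·y_{i+1} − x_{i+1}·y_i:
  -2, 4, -32, -22, -22  ⇒  2A = -74, A = -37.
Then Σ (y_i + y_{i+1})·c_i = -228, so ȳ = -228 / (6·(-37)) = 38/37.

38/37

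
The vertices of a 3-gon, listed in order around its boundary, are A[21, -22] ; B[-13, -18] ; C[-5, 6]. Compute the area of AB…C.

424

Apply the shoelace (surveyor's) formula: 2A = Σ (x_i·y_{i+1} − x_{i+1}·y_i), indices taken mod 3.
Cross-terms: -664, -168, -16  ⇒  Σ = -848
Area = |Σ|/2 = 424.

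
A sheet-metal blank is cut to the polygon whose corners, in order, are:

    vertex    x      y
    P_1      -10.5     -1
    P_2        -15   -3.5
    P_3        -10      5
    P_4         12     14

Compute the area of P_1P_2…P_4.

Apply Gauss's area formula: 2A = Σ (x_i·y_{i+1} − x_{i+1}·y_i), indices taken mod 4.
P_1→P_2: (-10.5)(-3.5) − (-15)(-1) = 21.75
P_2→P_3: (-15)(5) − (-10)(-3.5) = -110
P_3→P_4: (-10)(14) − (12)(5) = -200
P_4→P_1: (12)(-1) − (-10.5)(14) = 135
Σ = -153.25
Area = |Σ|/2 = 76.625.

76.625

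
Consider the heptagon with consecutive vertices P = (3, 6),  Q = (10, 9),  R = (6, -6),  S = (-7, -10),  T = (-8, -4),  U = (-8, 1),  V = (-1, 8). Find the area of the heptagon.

Apply Gauss's area formula: 2A = Σ (x_i·y_{i+1} − x_{i+1}·y_i), indices taken mod 7.
Σ = (-33) + (-114) + (-102) + (-52) + (-40) + (-63) + (-30) = -434
Area = |Σ|/2 = 217.

217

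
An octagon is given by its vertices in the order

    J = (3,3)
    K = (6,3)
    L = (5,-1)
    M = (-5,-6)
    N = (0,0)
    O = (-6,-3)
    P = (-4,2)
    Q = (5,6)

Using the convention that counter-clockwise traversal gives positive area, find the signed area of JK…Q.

Apply the shoelace formula: 2A = Σ (x_i·y_{i+1} − x_{i+1}·y_i), indices taken mod 8.
Cross-terms: -9, -21, -35, 0, 0, -24, -34, -3  ⇒  Σ = -126
Signed area = Σ/2 = -63 (negative ⇒ clockwise traversal).

-63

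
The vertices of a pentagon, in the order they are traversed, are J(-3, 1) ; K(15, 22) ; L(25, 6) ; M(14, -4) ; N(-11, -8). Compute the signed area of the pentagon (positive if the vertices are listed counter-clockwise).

-458

Apply Gauss's area formula: 2A = Σ (x_i·y_{i+1} − x_{i+1}·y_i), indices taken mod 5.
J→K: (-3)(22) − (15)(1) = -81
K→L: (15)(6) − (25)(22) = -460
L→M: (25)(-4) − (14)(6) = -184
M→N: (14)(-8) − (-11)(-4) = -156
N→J: (-11)(1) − (-3)(-8) = -35
Σ = -916
Signed area = Σ/2 = -458 (negative ⇒ clockwise traversal).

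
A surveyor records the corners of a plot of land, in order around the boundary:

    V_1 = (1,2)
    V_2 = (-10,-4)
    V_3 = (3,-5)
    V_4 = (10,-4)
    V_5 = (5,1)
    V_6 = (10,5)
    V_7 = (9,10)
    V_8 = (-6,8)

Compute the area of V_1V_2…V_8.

Apply Gauss's area formula: 2A = Σ (x_i·y_{i+1} − x_{i+1}·y_i), indices taken mod 8.
Σ = (16) + (62) + (38) + (30) + (15) + (55) + (132) + (-20) = 328
Area = |Σ|/2 = 164.

164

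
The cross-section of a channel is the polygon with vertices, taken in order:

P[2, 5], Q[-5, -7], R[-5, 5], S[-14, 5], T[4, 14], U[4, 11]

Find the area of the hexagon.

Apply the shoelace (surveyor's) formula: 2A = Σ (x_i·y_{i+1} − x_{i+1}·y_i), indices taken mod 6.
Σ = (11) + (-60) + (45) + (-216) + (-12) + (-2) = -234
Area = |Σ|/2 = 117.

117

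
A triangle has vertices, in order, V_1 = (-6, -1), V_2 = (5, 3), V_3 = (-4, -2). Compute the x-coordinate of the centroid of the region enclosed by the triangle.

Apply the shoelace formula. First the cross-terms c_i = x_i·y_{i+1} − x_{i+1}·y_i:
  -13, 2, -8  ⇒  2A = -19, A = -9.5.
Then Σ (x_i + x_{i+1})·c_i = 95, so x̄ = 95 / (6·(-9.5)) = -5/3.

-5/3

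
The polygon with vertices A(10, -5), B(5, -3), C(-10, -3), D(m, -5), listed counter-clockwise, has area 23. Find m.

Write out the shoelace sum; only the two edges meeting at D involve m:
2·Area = [((-10)·(-5) − m·(-3)) + (m·(-5) − 10·(-5))] + -50
       = -2·m + 50 = 46
⇒ m = 2.

2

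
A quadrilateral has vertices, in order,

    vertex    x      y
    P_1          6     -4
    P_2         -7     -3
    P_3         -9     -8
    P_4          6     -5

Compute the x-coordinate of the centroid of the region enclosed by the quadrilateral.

-625/246

Apply the surveyor's formula. First the cross-terms c_i = x_i·y_{i+1} − x_{i+1}·y_i:
  -46, 29, 93, 6  ⇒  2A = 82, A = 41.
Then Σ (x_i + x_{i+1})·c_i = -625, so x̄ = -625 / (6·41) = -625/246.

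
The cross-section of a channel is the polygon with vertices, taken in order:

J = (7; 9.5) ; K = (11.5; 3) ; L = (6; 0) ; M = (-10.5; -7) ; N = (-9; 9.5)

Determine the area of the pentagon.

Σ = (-88.25) + (-18) + (-42) + (-162.75) + (-152) = -463
Area = |Σ|/2 = 231.5.

231.5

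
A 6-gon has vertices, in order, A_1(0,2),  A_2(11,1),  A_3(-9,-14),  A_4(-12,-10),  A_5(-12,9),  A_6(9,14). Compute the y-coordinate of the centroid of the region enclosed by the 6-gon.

95/132

Apply the shoelace formula. First the cross-terms c_i = x_i·y_{i+1} − x_{i+1}·y_i:
  -22, -145, -78, -228, -249, 18  ⇒  2A = -704, A = -352.
Then Σ (y_i + y_{i+1})·c_i = -1520, so ȳ = -1520 / (6·(-352)) = 95/132.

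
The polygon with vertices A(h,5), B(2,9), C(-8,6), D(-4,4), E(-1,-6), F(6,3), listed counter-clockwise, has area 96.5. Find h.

The doubled signed area Σ (x_i y_{i+1} − x_{i+1} y_i) is linear in h.
With h=0 it equals 157; the coefficient of h is 6 (from the two edges through A).
So 6·h + 157 = 2·96.5 = 193 ⇒ h = 6.

6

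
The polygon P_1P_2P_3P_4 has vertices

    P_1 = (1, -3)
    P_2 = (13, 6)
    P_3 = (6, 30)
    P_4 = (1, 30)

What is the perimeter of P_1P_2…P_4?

78

|P_1P_2| = √((12)² + (9)²) = √225 = 15
|P_2P_3| = √((-7)² + (24)²) = √625 = 25
|P_3P_4| = √((-5)² + (0)²) = √25 = 5
|P_4P_1| = √((0)² + (-33)²) = √1089 = 33
Perimeter = 15 + 25 + 5 + 33 = 78.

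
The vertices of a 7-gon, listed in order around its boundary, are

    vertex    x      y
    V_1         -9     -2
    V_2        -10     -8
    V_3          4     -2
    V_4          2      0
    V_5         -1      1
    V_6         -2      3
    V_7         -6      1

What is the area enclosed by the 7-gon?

73

Apply Gauss's area formula: 2A = Σ (x_i·y_{i+1} − x_{i+1}·y_i), indices taken mod 7.
Σ = (52) + (52) + (4) + (2) + (-1) + (16) + (21) = 146
Area = |Σ|/2 = 73.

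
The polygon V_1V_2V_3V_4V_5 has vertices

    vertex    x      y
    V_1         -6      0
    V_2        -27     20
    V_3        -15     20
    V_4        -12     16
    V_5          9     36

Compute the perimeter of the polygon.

|V_1V_2| = √((-21)² + (20)²) = √841 = 29
|V_2V_3| = √((12)² + (0)²) = √144 = 12
|V_3V_4| = √((3)² + (-4)²) = √25 = 5
|V_4V_5| = √((21)² + (20)²) = √841 = 29
|V_5V_1| = √((-15)² + (-36)²) = √1521 = 39
Perimeter = 29 + 12 + 5 + 29 + 39 = 114.

114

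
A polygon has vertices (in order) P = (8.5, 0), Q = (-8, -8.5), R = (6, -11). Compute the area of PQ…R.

Apply the shoelace formula: 2A = Σ (x_i·y_{i+1} − x_{i+1}·y_i), indices taken mod 3.
P→Q: (8.5)(-8.5) − (-8)(0) = -72.25
Q→R: (-8)(-11) − (6)(-8.5) = 139
R→P: (6)(0) − (8.5)(-11) = 93.5
Σ = 160.25
Area = |Σ|/2 = 80.125.

80.125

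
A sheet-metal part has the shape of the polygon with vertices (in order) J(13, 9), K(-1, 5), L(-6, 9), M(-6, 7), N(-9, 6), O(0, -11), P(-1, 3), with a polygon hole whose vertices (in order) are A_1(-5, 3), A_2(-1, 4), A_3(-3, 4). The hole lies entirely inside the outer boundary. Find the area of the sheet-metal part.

Outer boundary:
Apply Gauss's area formula: 2A = Σ (x_i·y_{i+1} − x_{i+1}·y_i), indices taken mod 7.
J→K: (13)(5) − (-1)(9) = 74
K→L: (-1)(9) − (-6)(5) = 21
L→M: (-6)(7) − (-6)(9) = 12
M→N: (-6)(6) − (-9)(7) = 27
N→O: (-9)(-11) − (0)(6) = 99
O→P: (0)(3) − (-1)(-11) = -11
P→J: (-1)(9) − (13)(3) = -48
Σ = 174
Area = |Σ|/2 = 87.
Hole:
Apply the shoelace formula: 2A = Σ (x_i·y_{i+1} − x_{i+1}·y_i), indices taken mod 3.
Σ = (-17) + (8) + (11) = 2
Area = |Σ|/2 = 1.
Net area = 87 − 1 = 86.

86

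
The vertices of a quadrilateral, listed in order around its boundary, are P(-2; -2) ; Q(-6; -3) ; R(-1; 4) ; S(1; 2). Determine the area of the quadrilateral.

18.5

Apply Gauss's area formula: 2A = Σ (x_i·y_{i+1} − x_{i+1}·y_i), indices taken mod 4.
P→Q: (-2)(-3) − (-6)(-2) = -6
Q→R: (-6)(4) − (-1)(-3) = -27
R→S: (-1)(2) − (1)(4) = -6
S→P: (1)(-2) − (-2)(2) = 2
Σ = -37
Area = |Σ|/2 = 18.5.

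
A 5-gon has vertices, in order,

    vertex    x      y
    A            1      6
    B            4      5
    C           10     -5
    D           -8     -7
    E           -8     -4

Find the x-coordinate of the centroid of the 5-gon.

Apply Gauss's area formula. First the cross-terms c_i = x_i·y_{i+1} − x_{i+1}·y_i:
  -19, -70, -110, -24, -44  ⇒  2A = -267, A = -133.5.
Then Σ (x_i + x_{i+1})·c_i = -603, so x̄ = -603 / (6·(-133.5)) = 67/89.

67/89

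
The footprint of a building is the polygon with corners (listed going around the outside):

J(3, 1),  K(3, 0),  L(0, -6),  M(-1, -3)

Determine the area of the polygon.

J→K: (3)(0) − (3)(1) = -3
K→L: (3)(-6) − (0)(0) = -18
L→M: (0)(-3) − (-1)(-6) = -6
M→J: (-1)(1) − (3)(-3) = 8
Σ = -19
Area = |Σ|/2 = 9.5.

9.5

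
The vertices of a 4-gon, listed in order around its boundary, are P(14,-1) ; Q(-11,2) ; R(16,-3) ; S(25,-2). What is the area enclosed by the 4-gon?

Apply the shoelace (surveyor's) formula: 2A = Σ (x_i·y_{i+1} − x_{i+1}·y_i), indices taken mod 4.
Σ = (17) + (1) + (43) + (3) = 64
Area = |Σ|/2 = 32.

32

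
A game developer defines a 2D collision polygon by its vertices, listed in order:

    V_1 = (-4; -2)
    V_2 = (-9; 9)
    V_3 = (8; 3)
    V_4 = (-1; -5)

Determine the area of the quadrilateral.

Apply the surveyor's formula: 2A = Σ (x_i·y_{i+1} − x_{i+1}·y_i), indices taken mod 4.
Cross-terms: -54, -99, -37, -18  ⇒  Σ = -208
Area = |Σ|/2 = 104.

104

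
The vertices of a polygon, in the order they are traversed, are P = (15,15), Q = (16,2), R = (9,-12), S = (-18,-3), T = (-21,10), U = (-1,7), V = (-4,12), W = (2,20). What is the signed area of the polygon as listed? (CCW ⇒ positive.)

-700.5

Apply Gauss's area formula: 2A = Σ (x_i·y_{i+1} − x_{i+1}·y_i), indices taken mod 8.
Σ = (-210) + (-210) + (-243) + (-243) + (-137) + (16) + (-104) + (-270) = -1401
Signed area = Σ/2 = -700.5 (negative ⇒ clockwise traversal).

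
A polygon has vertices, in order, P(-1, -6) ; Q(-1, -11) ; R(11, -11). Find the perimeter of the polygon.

|PQ| = √((0)² + (-5)²) = √25 = 5
|QR| = √((12)² + (0)²) = √144 = 12
|RP| = √((-12)² + (5)²) = √169 = 13
Perimeter = 5 + 12 + 13 = 30.

30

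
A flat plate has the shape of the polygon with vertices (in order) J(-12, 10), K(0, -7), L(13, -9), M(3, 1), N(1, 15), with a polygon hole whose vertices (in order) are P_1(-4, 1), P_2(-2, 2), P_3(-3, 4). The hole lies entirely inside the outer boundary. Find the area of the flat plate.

222

Outer boundary:
Apply Gauss's area formula: 2A = Σ (x_i·y_{i+1} − x_{i+1}·y_i), indices taken mod 5.
Σ = (84) + (91) + (40) + (44) + (190) = 449
Area = |Σ|/2 = 224.5.
Hole:
P_1→P_2: (-4)(2) − (-2)(1) = -6
P_2→P_3: (-2)(4) − (-3)(2) = -2
P_3→P_1: (-3)(1) − (-4)(4) = 13
Σ = 5
Area = |Σ|/2 = 2.5.
Net area = 224.5 − 2.5 = 222.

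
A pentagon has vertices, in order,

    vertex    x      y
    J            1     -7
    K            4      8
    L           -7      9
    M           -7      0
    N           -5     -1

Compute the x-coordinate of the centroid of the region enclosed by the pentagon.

-67/39

Apply the shoelace (surveyor's) formula. First the cross-terms c_i = x_i·y_{i+1} − x_{i+1}·y_i:
  36, 92, 63, 7, 36  ⇒  2A = 234, A = 117.
Then Σ (x_i + x_{i+1})·c_i = -1206, so x̄ = -1206 / (6·117) = -67/39.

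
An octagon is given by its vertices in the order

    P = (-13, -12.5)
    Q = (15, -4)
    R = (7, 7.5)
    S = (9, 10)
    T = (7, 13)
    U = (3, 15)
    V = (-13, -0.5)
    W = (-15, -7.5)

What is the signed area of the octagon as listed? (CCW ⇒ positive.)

Apply the shoelace formula: 2A = Σ (x_i·y_{i+1} − x_{i+1}·y_i), indices taken mod 8.
P→Q: (-13)(-4) − (15)(-12.5) = 239.5
Q→R: (15)(7.5) − (7)(-4) = 140.5
R→S: (7)(10) − (9)(7.5) = 2.5
S→T: (9)(13) − (7)(10) = 47
T→U: (7)(15) − (3)(13) = 66
U→V: (3)(-0.5) − (-13)(15) = 193.5
V→W: (-13)(-7.5) − (-15)(-0.5) = 90
W→P: (-15)(-12.5) − (-13)(-7.5) = 90
Σ = 869
Signed area = Σ/2 = 434.5 (positive ⇒ counter-clockwise traversal).

434.5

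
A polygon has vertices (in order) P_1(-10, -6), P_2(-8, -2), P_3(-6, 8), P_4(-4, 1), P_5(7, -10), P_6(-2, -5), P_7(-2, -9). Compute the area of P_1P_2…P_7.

85

Apply the shoelace formula: 2A = Σ (x_i·y_{i+1} − x_{i+1}·y_i), indices taken mod 7.
P_1→P_2: (-10)(-2) − (-8)(-6) = -28
P_2→P_3: (-8)(8) − (-6)(-2) = -76
P_3→P_4: (-6)(1) − (-4)(8) = 26
P_4→P_5: (-4)(-10) − (7)(1) = 33
P_5→P_6: (7)(-5) − (-2)(-10) = -55
P_6→P_7: (-2)(-9) − (-2)(-5) = 8
P_7→P_1: (-2)(-6) − (-10)(-9) = -78
Σ = -170
Area = |Σ|/2 = 85.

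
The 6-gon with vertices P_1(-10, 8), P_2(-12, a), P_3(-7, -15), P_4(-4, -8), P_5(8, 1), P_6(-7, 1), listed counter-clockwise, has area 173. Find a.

-15

The doubled signed area Σ (x_i y_{i+1} − x_{i+1} y_i) is linear in a.
With a=0 it equals 301; the coefficient of a is -3 (from the two edges through P_2).
So -3·a + 301 = 2·173 = 346 ⇒ a = -15.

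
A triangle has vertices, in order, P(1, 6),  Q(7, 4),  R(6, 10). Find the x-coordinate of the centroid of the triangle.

14/3

Apply Gauss's area formula. First the cross-terms c_i = x_i·y_{i+1} − x_{i+1}·y_i:
  -38, 46, 26  ⇒  2A = 34, A = 17.
Then Σ (x_i + x_{i+1})·c_i = 476, so x̄ = 476 / (6·17) = 14/3.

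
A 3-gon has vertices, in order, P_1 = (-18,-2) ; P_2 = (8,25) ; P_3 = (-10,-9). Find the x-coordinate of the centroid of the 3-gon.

-20/3

Apply the shoelace (surveyor's) formula. First the cross-terms c_i = x_i·y_{i+1} − x_{i+1}·y_i:
  -434, 178, -142  ⇒  2A = -398, A = -199.
Then Σ (x_i + x_{i+1})·c_i = 7960, so x̄ = 7960 / (6·(-199)) = -20/3.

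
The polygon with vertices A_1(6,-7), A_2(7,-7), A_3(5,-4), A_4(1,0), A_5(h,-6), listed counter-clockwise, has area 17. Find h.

2

The doubled signed area Σ (x_i y_{i+1} − x_{i+1} y_i) is linear in h.
With h=0 it equals 48; the coefficient of h is -7 (from the two edges through A_5).
So -7·h + 48 = 2·17 = 34 ⇒ h = 2.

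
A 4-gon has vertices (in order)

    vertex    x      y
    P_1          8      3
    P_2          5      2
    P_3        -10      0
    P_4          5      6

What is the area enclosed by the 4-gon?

Apply the surveyor's formula: 2A = Σ (x_i·y_{i+1} − x_{i+1}·y_i), indices taken mod 4.
Σ = (1) + (20) + (-60) + (-33) = -72
Area = |Σ|/2 = 36.

36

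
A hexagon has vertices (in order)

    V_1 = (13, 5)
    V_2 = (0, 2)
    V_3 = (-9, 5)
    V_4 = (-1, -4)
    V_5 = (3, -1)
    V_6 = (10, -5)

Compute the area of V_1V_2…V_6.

104

Apply the shoelace (surveyor's) formula: 2A = Σ (x_i·y_{i+1} − x_{i+1}·y_i), indices taken mod 6.
Σ = (26) + (18) + (41) + (13) + (-5) + (115) = 208
Area = |Σ|/2 = 104.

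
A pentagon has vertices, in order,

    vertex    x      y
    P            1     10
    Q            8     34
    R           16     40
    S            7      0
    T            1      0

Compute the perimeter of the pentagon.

|PQ| = √((7)² + (24)²) = √625 = 25
|QR| = √((8)² + (6)²) = √100 = 10
|RS| = √((-9)² + (-40)²) = √1681 = 41
|ST| = √((-6)² + (0)²) = √36 = 6
|TP| = √((0)² + (10)²) = √100 = 10
Perimeter = 25 + 10 + 41 + 6 + 10 = 92.

92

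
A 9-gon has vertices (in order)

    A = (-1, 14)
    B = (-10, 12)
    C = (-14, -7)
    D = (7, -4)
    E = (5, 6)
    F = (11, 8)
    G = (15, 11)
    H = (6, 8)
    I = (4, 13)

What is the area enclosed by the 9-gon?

Apply Gauss's area formula: 2A = Σ (x_i·y_{i+1} − x_{i+1}·y_i), indices taken mod 9.
Σ = (128) + (238) + (105) + (62) + (-26) + (1) + (54) + (46) + (69) = 677
Area = |Σ|/2 = 338.5.

338.5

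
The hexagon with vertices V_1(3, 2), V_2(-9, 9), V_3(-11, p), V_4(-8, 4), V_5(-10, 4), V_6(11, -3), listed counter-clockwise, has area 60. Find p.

The doubled signed area Σ (x_i y_{i+1} − x_{i+1} y_i) is linear in p.
With p=0 it equals 125; the coefficient of p is -1 (from the two edges through V_3).
So -1·p + 125 = 2·60 = 120 ⇒ p = 5.

5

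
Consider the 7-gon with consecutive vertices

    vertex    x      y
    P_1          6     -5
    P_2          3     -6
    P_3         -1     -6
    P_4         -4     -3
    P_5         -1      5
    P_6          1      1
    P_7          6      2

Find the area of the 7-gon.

70.5

Apply the shoelace formula: 2A = Σ (x_i·y_{i+1} − x_{i+1}·y_i), indices taken mod 7.
Σ = (-21) + (-24) + (-21) + (-23) + (-6) + (-4) + (-42) = -141
Area = |Σ|/2 = 70.5.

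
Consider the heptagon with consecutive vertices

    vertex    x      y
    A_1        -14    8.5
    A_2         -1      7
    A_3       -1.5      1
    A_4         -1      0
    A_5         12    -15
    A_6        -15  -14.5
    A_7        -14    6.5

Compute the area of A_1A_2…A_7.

395.75

Apply the shoelace (surveyor's) formula: 2A = Σ (x_i·y_{i+1} − x_{i+1}·y_i), indices taken mod 7.
Cross-terms: -89.5, 9.5, 1, 15, -399, -300.5, -28  ⇒  Σ = -791.5
Area = |Σ|/2 = 395.75.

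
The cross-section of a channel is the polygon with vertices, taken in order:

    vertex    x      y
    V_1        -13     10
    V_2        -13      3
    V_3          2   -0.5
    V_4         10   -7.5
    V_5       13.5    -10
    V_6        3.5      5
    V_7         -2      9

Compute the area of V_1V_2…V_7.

Σ = (91) + (0.5) + (-10) + (1.25) + (102.5) + (41.5) + (97) = 323.75
Area = |Σ|/2 = 161.875.

161.875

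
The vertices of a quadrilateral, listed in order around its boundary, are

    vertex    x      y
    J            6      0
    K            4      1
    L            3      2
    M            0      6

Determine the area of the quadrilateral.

3.5

Apply the surveyor's formula: 2A = Σ (x_i·y_{i+1} − x_{i+1}·y_i), indices taken mod 4.
J→K: (6)(1) − (4)(0) = 6
K→L: (4)(2) − (3)(1) = 5
L→M: (3)(6) − (0)(2) = 18
M→J: (0)(0) − (6)(6) = -36
Σ = -7
Area = |Σ|/2 = 3.5.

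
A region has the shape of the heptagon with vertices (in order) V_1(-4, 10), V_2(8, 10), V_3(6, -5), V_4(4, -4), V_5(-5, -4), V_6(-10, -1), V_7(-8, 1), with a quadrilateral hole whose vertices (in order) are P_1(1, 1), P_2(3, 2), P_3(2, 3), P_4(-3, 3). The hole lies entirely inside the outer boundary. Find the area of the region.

188

Outer boundary:
Σ = (-120) + (-100) + (-4) + (-36) + (-35) + (-18) + (-76) = -389
Area = |Σ|/2 = 194.5.
Hole:
P_1→P_2: (1)(2) − (3)(1) = -1
P_2→P_3: (3)(3) − (2)(2) = 5
P_3→P_4: (2)(3) − (-3)(3) = 15
P_4→P_1: (-3)(1) − (1)(3) = -6
Σ = 13
Area = |Σ|/2 = 6.5.
Net area = 194.5 − 6.5 = 188.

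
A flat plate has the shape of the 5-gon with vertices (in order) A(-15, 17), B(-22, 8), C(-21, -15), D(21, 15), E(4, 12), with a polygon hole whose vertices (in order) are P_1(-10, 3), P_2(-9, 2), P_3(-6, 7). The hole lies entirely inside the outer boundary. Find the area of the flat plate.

592

Outer boundary:
Apply the shoelace (surveyor's) formula: 2A = Σ (x_i·y_{i+1} − x_{i+1}·y_i), indices taken mod 5.
Σ = (254) + (498) + (0) + (192) + (248) = 1192
Area = |Σ|/2 = 596.
Hole:
Σ = (7) + (-51) + (52) = 8
Area = |Σ|/2 = 4.
Net area = 596 − 4 = 592.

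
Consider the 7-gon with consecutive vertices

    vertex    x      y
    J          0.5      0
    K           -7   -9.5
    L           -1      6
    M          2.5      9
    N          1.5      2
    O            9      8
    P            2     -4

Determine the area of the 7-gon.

J→K: (0.5)(-9.5) − (-7)(0) = -4.75
K→L: (-7)(6) − (-1)(-9.5) = -51.5
L→M: (-1)(9) − (2.5)(6) = -24
M→N: (2.5)(2) − (1.5)(9) = -8.5
N→O: (1.5)(8) − (9)(2) = -6
O→P: (9)(-4) − (2)(8) = -52
P→J: (2)(0) − (0.5)(-4) = 2
Σ = -144.75
Area = |Σ|/2 = 72.375.

72.375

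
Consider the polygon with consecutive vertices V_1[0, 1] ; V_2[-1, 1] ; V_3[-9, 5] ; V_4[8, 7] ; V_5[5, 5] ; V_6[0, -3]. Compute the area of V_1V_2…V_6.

54

Apply the shoelace formula: 2A = Σ (x_i·y_{i+1} − x_{i+1}·y_i), indices taken mod 6.
V_1→V_2: (0)(1) − (-1)(1) = 1
V_2→V_3: (-1)(5) − (-9)(1) = 4
V_3→V_4: (-9)(7) − (8)(5) = -103
V_4→V_5: (8)(5) − (5)(7) = 5
V_5→V_6: (5)(-3) − (0)(5) = -15
V_6→V_1: (0)(1) − (0)(-3) = 0
Σ = -108
Area = |Σ|/2 = 54.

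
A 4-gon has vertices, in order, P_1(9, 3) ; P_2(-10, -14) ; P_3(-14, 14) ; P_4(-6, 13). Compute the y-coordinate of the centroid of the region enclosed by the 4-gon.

Apply the surveyor's formula. First the cross-terms c_i = x_i·y_{i+1} − x_{i+1}·y_i:
  -96, -336, -98, -135  ⇒  2A = -665, A = -332.5.
Then Σ (y_i + y_{i+1})·c_i = -3750, so ȳ = -3750 / (6·(-332.5)) = 250/133.

250/133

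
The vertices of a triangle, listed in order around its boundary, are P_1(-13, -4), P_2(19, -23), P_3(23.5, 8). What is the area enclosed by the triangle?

538.75

Apply Gauss's area formula: 2A = Σ (x_i·y_{i+1} − x_{i+1}·y_i), indices taken mod 3.
Cross-terms: 375, 692.5, 10  ⇒  Σ = 1077.5
Area = |Σ|/2 = 538.75.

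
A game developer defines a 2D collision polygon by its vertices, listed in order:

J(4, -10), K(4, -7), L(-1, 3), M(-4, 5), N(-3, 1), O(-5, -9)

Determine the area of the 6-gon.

Σ = (12) + (5) + (7) + (11) + (32) + (86) = 153
Area = |Σ|/2 = 76.5.

76.5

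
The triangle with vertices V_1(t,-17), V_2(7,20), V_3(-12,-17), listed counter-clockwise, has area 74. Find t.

Write out the shoelace sum; only the two edges meeting at V_1 involve t:
2·Area = [((-12)·(-17) − t·(-17)) + (t·20 − 7·(-17))] + 121
       = 37·t + 444 = 148
⇒ t = -8.

-8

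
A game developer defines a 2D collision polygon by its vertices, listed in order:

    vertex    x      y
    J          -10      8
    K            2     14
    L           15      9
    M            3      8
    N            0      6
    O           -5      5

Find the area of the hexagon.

98.5

J→K: (-10)(14) − (2)(8) = -156
K→L: (2)(9) − (15)(14) = -192
L→M: (15)(8) − (3)(9) = 93
M→N: (3)(6) − (0)(8) = 18
N→O: (0)(5) − (-5)(6) = 30
O→J: (-5)(8) − (-10)(5) = 10
Σ = -197
Area = |Σ|/2 = 98.5.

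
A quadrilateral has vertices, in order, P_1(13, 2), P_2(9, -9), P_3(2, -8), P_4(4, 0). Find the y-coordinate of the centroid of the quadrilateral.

Apply the shoelace formula. First the cross-terms c_i = x_i·y_{i+1} − x_{i+1}·y_i:
  -135, -54, 32, 8  ⇒  2A = -149, A = -74.5.
Then Σ (y_i + y_{i+1})·c_i = 1623, so ȳ = 1623 / (6·(-74.5)) = -541/149.

-541/149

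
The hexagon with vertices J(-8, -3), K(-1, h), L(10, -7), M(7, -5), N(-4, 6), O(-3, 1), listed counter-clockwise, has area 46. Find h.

-2

Write out the shoelace sum; only the two edges meeting at K involve h:
2·Area = [((-8)·h − (-1)·(-3)) + ((-1)·(-7) − 10·h)] + 52
       = -18·h + 56 = 92
⇒ h = -2.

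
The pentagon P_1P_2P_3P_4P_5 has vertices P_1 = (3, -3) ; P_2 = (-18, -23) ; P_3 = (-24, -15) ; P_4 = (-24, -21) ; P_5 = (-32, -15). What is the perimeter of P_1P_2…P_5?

92

|P_1P_2| = √((-21)² + (-20)²) = √841 = 29
|P_2P_3| = √((-6)² + (8)²) = √100 = 10
|P_3P_4| = √((0)² + (-6)²) = √36 = 6
|P_4P_5| = √((-8)² + (6)²) = √100 = 10
|P_5P_1| = √((35)² + (12)²) = √1369 = 37
Perimeter = 29 + 10 + 6 + 10 + 37 = 92.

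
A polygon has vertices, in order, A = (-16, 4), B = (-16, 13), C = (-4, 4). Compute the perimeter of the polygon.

36

|AB| = √((0)² + (9)²) = √81 = 9
|BC| = √((12)² + (-9)²) = √225 = 15
|CA| = √((-12)² + (0)²) = √144 = 12
Perimeter = 9 + 15 + 12 = 36.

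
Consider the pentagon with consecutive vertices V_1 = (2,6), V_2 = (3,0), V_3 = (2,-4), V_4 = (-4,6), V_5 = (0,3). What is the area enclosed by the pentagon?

26

Σ = (-18) + (-12) + (-4) + (-12) + (-6) = -52
Area = |Σ|/2 = 26.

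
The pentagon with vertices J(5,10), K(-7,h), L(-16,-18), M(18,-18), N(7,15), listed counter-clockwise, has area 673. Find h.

The doubled signed area Σ (x_i y_{i+1} − x_{i+1} y_i) is linear in h.
With h=0 it equals 1199; the coefficient of h is 21 (from the two edges through K).
So 21·h + 1199 = 2·673 = 1346 ⇒ h = 7.

7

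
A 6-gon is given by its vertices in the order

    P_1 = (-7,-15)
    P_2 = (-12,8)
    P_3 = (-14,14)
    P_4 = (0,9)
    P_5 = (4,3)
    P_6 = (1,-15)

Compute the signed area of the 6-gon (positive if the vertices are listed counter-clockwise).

-318.5

Σ = (-236) + (-56) + (-126) + (-36) + (-63) + (-120) = -637
Signed area = Σ/2 = -318.5 (negative ⇒ clockwise traversal).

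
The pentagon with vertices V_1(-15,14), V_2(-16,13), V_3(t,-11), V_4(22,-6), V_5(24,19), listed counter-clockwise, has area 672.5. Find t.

15

Write out the shoelace sum; only the two edges meeting at V_3 involve t:
2·Area = [((-16)·(-11) − t·13) + (t·(-6) − 22·(-11))] + 1212
       = -19·t + 1630 = 1345
⇒ t = 15.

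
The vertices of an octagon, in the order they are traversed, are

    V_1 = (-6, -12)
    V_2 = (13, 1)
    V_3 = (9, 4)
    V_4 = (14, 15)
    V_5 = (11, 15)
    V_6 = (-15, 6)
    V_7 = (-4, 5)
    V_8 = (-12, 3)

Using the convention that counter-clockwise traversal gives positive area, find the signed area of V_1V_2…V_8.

Apply the surveyor's formula: 2A = Σ (x_i·y_{i+1} − x_{i+1}·y_i), indices taken mod 8.
Cross-terms: 150, 43, 79, 45, 291, -51, 48, 162  ⇒  Σ = 767
Signed area = Σ/2 = 383.5 (positive ⇒ counter-clockwise traversal).

383.5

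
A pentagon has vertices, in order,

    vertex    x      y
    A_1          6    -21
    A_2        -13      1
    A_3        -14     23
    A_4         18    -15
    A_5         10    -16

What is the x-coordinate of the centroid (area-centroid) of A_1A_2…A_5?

Apply the shoelace (surveyor's) formula. First the cross-terms c_i = x_i·y_{i+1} − x_{i+1}·y_i:
  -267, -285, -204, -138, -114  ⇒  2A = -1008, A = -504.
Then Σ (x_i + x_{i+1})·c_i = 3060, so x̄ = 3060 / (6·(-504)) = -85/84.

-85/84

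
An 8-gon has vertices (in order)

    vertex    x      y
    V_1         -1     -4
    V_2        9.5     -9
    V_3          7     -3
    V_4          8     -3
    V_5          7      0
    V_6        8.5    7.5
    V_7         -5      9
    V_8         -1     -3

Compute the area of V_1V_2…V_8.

Apply the shoelace (surveyor's) formula: 2A = Σ (x_i·y_{i+1} − x_{i+1}·y_i), indices taken mod 8.
Σ = (47) + (34.5) + (3) + (21) + (52.5) + (114) + (24) + (1) = 297
Area = |Σ|/2 = 148.5.

148.5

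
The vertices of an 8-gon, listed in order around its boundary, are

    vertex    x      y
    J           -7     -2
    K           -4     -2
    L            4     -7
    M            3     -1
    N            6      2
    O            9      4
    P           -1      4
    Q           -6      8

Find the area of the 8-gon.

Apply the surveyor's formula: 2A = Σ (x_i·y_{i+1} − x_{i+1}·y_i), indices taken mod 8.
Σ = (6) + (36) + (17) + (12) + (6) + (40) + (16) + (68) = 201
Area = |Σ|/2 = 100.5.

100.5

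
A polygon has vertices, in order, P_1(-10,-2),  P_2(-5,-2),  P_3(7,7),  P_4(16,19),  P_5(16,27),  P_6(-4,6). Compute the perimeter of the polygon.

|P_1P_2| = √((5)² + (0)²) = √25 = 5
|P_2P_3| = √((12)² + (9)²) = √225 = 15
|P_3P_4| = √((9)² + (12)²) = √225 = 15
|P_4P_5| = √((0)² + (8)²) = √64 = 8
|P_5P_6| = √((-20)² + (-21)²) = √841 = 29
|P_6P_1| = √((-6)² + (-8)²) = √100 = 10
Perimeter = 5 + 15 + 15 + 8 + 29 + 10 = 82.

82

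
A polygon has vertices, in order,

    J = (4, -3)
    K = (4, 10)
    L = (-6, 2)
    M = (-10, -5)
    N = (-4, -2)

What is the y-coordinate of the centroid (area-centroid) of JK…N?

Apply the surveyor's formula. First the cross-terms c_i = x_i·y_{i+1} − x_{i+1}·y_i:
  52, 68, 50, 0, 20  ⇒  2A = 190, A = 95.
Then Σ (y_i + y_{i+1})·c_i = 930, so ȳ = 930 / (6·95) = 31/19.

31/19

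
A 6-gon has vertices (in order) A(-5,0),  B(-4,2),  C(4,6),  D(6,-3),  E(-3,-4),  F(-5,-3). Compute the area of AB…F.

Apply the surveyor's formula: 2A = Σ (x_i·y_{i+1} − x_{i+1}·y_i), indices taken mod 6.
Σ = (-10) + (-32) + (-48) + (-33) + (-11) + (-15) = -149
Area = |Σ|/2 = 74.5.

74.5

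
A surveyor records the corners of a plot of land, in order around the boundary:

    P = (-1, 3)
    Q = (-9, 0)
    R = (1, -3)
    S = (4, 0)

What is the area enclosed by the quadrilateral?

Σ = (27) + (27) + (12) + (12) = 78
Area = |Σ|/2 = 39.

39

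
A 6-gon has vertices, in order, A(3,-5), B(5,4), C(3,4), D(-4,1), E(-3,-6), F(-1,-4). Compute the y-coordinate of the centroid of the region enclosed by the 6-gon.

-113/171

Apply the surveyor's formula. First the cross-terms c_i = x_i·y_{i+1} − x_{i+1}·y_i:
  37, 8, 19, 27, 6, 17  ⇒  2A = 114, A = 57.
Then Σ (y_i + y_{i+1})·c_i = -226, so ȳ = -226 / (6·57) = -113/171.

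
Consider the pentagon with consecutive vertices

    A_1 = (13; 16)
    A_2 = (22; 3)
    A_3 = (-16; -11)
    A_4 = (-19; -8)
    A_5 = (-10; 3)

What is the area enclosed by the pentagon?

Apply the shoelace (surveyor's) formula: 2A = Σ (x_i·y_{i+1} − x_{i+1}·y_i), indices taken mod 5.
A_1→A_2: (13)(3) − (22)(16) = -313
A_2→A_3: (22)(-11) − (-16)(3) = -194
A_3→A_4: (-16)(-8) − (-19)(-11) = -81
A_4→A_5: (-19)(3) − (-10)(-8) = -137
A_5→A_1: (-10)(16) − (13)(3) = -199
Σ = -924
Area = |Σ|/2 = 462.

462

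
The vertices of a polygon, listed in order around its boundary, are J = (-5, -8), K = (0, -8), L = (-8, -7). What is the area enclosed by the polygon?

2.5

Σ = (40) + (-64) + (29) = 5
Area = |Σ|/2 = 2.5.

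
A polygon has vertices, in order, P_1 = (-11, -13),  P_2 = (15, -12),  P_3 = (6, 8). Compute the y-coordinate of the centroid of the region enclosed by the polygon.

Apply the shoelace formula. First the cross-terms c_i = x_i·y_{i+1} − x_{i+1}·y_i:
  327, 192, 10  ⇒  2A = 529, A = 264.5.
Then Σ (y_i + y_{i+1})·c_i = -8993, so ȳ = -8993 / (6·264.5) = -17/3.

-17/3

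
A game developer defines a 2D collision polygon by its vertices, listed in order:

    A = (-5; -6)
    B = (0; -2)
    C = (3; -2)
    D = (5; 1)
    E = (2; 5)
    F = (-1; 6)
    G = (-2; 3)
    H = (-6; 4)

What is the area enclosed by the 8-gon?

Cross-terms: 10, 6, 13, 23, 17, 9, 10, 56  ⇒  Σ = 144
Area = |Σ|/2 = 72.

72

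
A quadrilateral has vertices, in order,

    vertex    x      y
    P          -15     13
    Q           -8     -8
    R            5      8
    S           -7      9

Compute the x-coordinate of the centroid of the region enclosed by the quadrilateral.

-1250/207

Apply Gauss's area formula. First the cross-terms c_i = x_i·y_{i+1} − x_{i+1}·y_i:
  224, -24, 101, 44  ⇒  2A = 345, A = 172.5.
Then Σ (x_i + x_{i+1})·c_i = -6250, so x̄ = -6250 / (6·172.5) = -1250/207.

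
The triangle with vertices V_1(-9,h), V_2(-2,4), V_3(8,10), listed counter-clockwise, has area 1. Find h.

Write out the shoelace sum; only the two edges meeting at V_1 involve h:
2·Area = [(8·h − (-9)·10) + ((-9)·4 − (-2)·h)] + -52
       = 10·h + 2 = 2
⇒ h = 0.

0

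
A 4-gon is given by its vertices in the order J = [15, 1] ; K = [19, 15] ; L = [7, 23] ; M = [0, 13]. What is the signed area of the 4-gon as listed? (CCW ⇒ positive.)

217

Apply Gauss's area formula: 2A = Σ (x_i·y_{i+1} − x_{i+1}·y_i), indices taken mod 4.
Cross-terms: 206, 332, 91, -195  ⇒  Σ = 434
Signed area = Σ/2 = 217 (positive ⇒ counter-clockwise traversal).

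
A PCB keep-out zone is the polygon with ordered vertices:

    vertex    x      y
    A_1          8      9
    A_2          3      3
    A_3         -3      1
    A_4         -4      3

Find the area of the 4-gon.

28

Σ = (-3) + (12) + (-5) + (-60) = -56
Area = |Σ|/2 = 28.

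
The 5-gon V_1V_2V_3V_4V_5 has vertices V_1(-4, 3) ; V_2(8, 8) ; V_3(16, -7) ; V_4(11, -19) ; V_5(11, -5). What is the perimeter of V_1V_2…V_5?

74

|V_1V_2| = √((12)² + (5)²) = √169 = 13
|V_2V_3| = √((8)² + (-15)²) = √289 = 17
|V_3V_4| = √((-5)² + (-12)²) = √169 = 13
|V_4V_5| = √((0)² + (14)²) = √196 = 14
|V_5V_1| = √((-15)² + (8)²) = √289 = 17
Perimeter = 13 + 17 + 13 + 14 + 17 = 74.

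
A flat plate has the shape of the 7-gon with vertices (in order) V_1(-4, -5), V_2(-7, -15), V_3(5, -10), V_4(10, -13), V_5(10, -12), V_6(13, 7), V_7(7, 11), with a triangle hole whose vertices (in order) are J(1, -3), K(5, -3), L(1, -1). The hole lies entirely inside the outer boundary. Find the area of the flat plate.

268

Outer boundary:
Σ = (25) + (145) + (35) + (10) + (226) + (94) + (9) = 544
Area = |Σ|/2 = 272.
Hole:
Apply Gauss's area formula: 2A = Σ (x_i·y_{i+1} − x_{i+1}·y_i), indices taken mod 3.
Σ = (12) + (-2) + (-2) = 8
Area = |Σ|/2 = 4.
Net area = 272 − 4 = 268.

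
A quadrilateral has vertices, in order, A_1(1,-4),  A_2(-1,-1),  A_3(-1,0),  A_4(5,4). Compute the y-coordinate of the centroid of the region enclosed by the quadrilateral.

-5/51

Apply the shoelace (surveyor's) formula. First the cross-terms c_i = x_i·y_{i+1} − x_{i+1}·y_i:
  -5, -1, -4, -24  ⇒  2A = -34, A = -17.
Then Σ (y_i + y_{i+1})·c_i = 10, so ȳ = 10 / (6·(-17)) = -5/51.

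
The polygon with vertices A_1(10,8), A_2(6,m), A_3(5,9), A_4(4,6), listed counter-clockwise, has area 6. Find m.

8

Write out the shoelace sum; only the two edges meeting at A_2 involve m:
2·Area = [(10·m − 6·8) + (6·9 − 5·m)] + -34
       = 5·m + -28 = 12
⇒ m = 8.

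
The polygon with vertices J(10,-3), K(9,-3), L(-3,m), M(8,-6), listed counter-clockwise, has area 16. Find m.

-10

Write out the shoelace sum; only the two edges meeting at L involve m:
2·Area = [(9·m − (-3)·(-3)) + ((-3)·(-6) − 8·m)] + 33
       = 1·m + 42 = 32
⇒ m = -10.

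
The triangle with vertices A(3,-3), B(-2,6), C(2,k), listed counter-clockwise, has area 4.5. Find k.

-3

Write out the shoelace sum; only the two edges meeting at C involve k:
2·Area = [((-2)·k − 2·6) + (2·(-3) − 3·k)] + 12
       = -5·k + -6 = 9
⇒ k = -3.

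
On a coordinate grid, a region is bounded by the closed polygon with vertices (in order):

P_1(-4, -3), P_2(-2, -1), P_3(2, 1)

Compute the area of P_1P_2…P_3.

2

Cross-terms: -2, 0, -2  ⇒  Σ = -4
Area = |Σ|/2 = 2.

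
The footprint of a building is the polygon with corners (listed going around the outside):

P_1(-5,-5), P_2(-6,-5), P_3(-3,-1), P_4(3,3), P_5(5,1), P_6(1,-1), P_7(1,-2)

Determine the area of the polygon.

27

P_1→P_2: (-5)(-5) − (-6)(-5) = -5
P_2→P_3: (-6)(-1) − (-3)(-5) = -9
P_3→P_4: (-3)(3) − (3)(-1) = -6
P_4→P_5: (3)(1) − (5)(3) = -12
P_5→P_6: (5)(-1) − (1)(1) = -6
P_6→P_7: (1)(-2) − (1)(-1) = -1
P_7→P_1: (1)(-5) − (-5)(-2) = -15
Σ = -54
Area = |Σ|/2 = 27.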